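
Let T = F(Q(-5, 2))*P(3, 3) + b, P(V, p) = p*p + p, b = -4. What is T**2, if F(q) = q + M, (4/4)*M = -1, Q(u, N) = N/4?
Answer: 100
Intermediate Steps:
Q(u, N) = N/4 (Q(u, N) = N*(1/4) = N/4)
M = -1
F(q) = -1 + q (F(q) = q - 1 = -1 + q)
P(V, p) = p + p**2 (P(V, p) = p**2 + p = p + p**2)
T = -10 (T = (-1 + (1/4)*2)*(3*(1 + 3)) - 4 = (-1 + 1/2)*(3*4) - 4 = -1/2*12 - 4 = -6 - 4 = -10)
T**2 = (-10)**2 = 100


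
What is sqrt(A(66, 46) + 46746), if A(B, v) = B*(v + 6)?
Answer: sqrt(50178) ≈ 224.00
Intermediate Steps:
A(B, v) = B*(6 + v)
sqrt(A(66, 46) + 46746) = sqrt(66*(6 + 46) + 46746) = sqrt(66*52 + 46746) = sqrt(3432 + 46746) = sqrt(50178)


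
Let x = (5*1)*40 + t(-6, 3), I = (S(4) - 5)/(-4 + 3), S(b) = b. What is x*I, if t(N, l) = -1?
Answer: 199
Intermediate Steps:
I = 1 (I = (4 - 5)/(-4 + 3) = -1/(-1) = -1*(-1) = 1)
x = 199 (x = (5*1)*40 - 1 = 5*40 - 1 = 200 - 1 = 199)
x*I = 199*1 = 199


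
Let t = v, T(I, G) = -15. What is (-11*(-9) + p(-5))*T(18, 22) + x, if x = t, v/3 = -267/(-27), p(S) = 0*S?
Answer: -4366/3 ≈ -1455.3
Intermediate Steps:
p(S) = 0
v = 89/3 (v = 3*(-267/(-27)) = 3*(-267*(-1/27)) = 3*(89/9) = 89/3 ≈ 29.667)
t = 89/3 ≈ 29.667
x = 89/3 ≈ 29.667
(-11*(-9) + p(-5))*T(18, 22) + x = (-11*(-9) + 0)*(-15) + 89/3 = (99 + 0)*(-15) + 89/3 = 99*(-15) + 89/3 = -1485 + 89/3 = -4366/3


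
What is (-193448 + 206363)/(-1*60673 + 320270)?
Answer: 12915/259597 ≈ 0.049750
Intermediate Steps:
(-193448 + 206363)/(-1*60673 + 320270) = 12915/(-60673 + 320270) = 12915/259597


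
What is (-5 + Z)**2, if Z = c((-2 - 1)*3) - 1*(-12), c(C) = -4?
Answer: 9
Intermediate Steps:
Z = 8 (Z = -4 - 1*(-12) = -4 + 12 = 8)
(-5 + Z)**2 = (-5 + 8)**2 = 3**2 = 9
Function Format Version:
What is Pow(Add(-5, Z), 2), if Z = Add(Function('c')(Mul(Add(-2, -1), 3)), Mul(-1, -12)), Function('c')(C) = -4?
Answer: 9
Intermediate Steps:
Z = 8 (Z = Add(-4, Mul(-1, -12)) = Add(-4, 12) = 8)
Pow(Add(-5, Z), 2) = Pow(Add(-5, 8), 2) = Pow(3, 2) = 9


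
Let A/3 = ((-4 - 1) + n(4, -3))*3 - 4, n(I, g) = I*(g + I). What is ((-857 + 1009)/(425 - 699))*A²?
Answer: -33516/137 ≈ -244.64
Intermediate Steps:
n(I, g) = I*(I + g)
A = -21 (A = 3*(((-4 - 1) + 4*(4 - 3))*3 - 4) = 3*((-5 + 4*1)*3 - 4) = 3*((-5 + 4)*3 - 4) = 3*(-1*3 - 4) = 3*(-3 - 4) = 3*(-7) = -21)
((-857 + 1009)/(425 - 699))*A² = ((-857 + 1009)/(425 - 699))*(-21)² = (152/(-274))*441 = (152*(-1/274))*441 = -76/137*441 = -33516/137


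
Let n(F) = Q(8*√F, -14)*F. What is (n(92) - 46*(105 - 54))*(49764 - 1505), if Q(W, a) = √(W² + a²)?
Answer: 233090970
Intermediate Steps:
n(F) = F*√(196 + 64*F) (n(F) = √((8*√F)² + (-14)²)*F = √(64*F + 196)*F = √(196 + 64*F)*F = F*√(196 + 64*F))
(n(92) - 46*(105 - 54))*(49764 - 1505) = (2*92*√(49 + 16*92) - 46*(105 - 54))*(49764 - 1505) = (2*92*√(49 + 1472) - 46*51)*48259 = (2*92*√1521 - 2346)*48259 = (2*92*39 - 2346)*48259 = (7176 - 2346)*48259 = 4830*48259 = 233090970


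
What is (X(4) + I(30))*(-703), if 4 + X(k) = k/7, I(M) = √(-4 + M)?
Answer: 16872/7 - 703*√26 ≈ -1174.3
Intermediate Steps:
X(k) = -4 + k/7
(X(4) + I(30))*(-703) = ((-4 + (⅐)*4) + √(-4 + 30))*(-703) = ((-4 + 4/7) + √26)*(-703) = (-24/7 + √26)*(-703) = 16872/7 - 703*√26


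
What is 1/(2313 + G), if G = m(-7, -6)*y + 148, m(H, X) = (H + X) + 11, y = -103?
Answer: 1/2667 ≈ 0.00037495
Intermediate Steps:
m(H, X) = 11 + H + X
G = 354 (G = (11 - 7 - 6)*(-103) + 148 = -2*(-103) + 148 = 206 + 148 = 354)
1/(2313 + G) = 1/(2313 + 354) = 1/2667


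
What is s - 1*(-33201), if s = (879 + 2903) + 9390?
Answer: 46373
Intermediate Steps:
s = 13172 (s = 3782 + 9390 = 13172)
s - 1*(-33201) = 13172 - 1*(-33201) = 13172 + 33201 = 46373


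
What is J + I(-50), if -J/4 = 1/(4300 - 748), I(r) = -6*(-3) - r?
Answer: 60383/888 ≈ 67.999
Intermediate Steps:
I(r) = 18 - r
J = -1/888 (J = -4/(4300 - 748) = -4/3552 = -4*1/3552 = -1/888 ≈ -0.0011261)
J + I(-50) = -1/888 + (18 - 1*(-50)) = -1/888 + (18 + 50) = -1/888 + 68 = 60383/888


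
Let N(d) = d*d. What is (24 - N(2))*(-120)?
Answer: -2400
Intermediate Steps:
N(d) = d**2
(24 - N(2))*(-120) = (24 - 1*2**2)*(-120) = (24 - 1*4)*(-120) = (24 - 4)*(-120) = 20*(-120) = -2400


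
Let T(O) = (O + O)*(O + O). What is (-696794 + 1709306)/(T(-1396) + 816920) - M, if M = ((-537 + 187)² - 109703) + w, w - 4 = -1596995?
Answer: 568473801342/358841 ≈ 1.5842e+6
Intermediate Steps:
T(O) = 4*O² (T(O) = (2*O)*(2*O) = 4*O²)
w = -1596991 (w = 4 - 1596995 = -1596991)
M = -1584194 (M = ((-537 + 187)² - 109703) - 1596991 = ((-350)² - 109703) - 1596991 = (122500 - 109703) - 1596991 = 12797 - 1596991 = -1584194)
(-696794 + 1709306)/(T(-1396) + 816920) - M = (-696794 + 1709306)/(4*(-1396)² + 816920) - 1*(-1584194) = 1012512/(4*1948816 + 816920) + 1584194 = 1012512/(7795264 + 816920) + 1584194 = 1012512/8612184 + 1584194 = 1012512*(1/8612184) + 1584194 = 42188/358841 + 1584194 = 568473801342/358841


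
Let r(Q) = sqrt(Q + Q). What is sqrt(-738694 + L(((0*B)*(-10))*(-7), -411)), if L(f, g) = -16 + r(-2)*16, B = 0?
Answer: sqrt(-738710 + 32*I) ≈ 0.019 + 859.48*I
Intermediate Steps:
r(Q) = sqrt(2)*sqrt(Q) (r(Q) = sqrt(2*Q) = sqrt(2)*sqrt(Q))
L(f, g) = -16 + 32*I (L(f, g) = -16 + (sqrt(2)*sqrt(-2))*16 = -16 + (sqrt(2)*(I*sqrt(2)))*16 = -16 + (2*I)*16 = -16 + 32*I)
sqrt(-738694 + L(((0*B)*(-10))*(-7), -411)) = sqrt(-738694 + (-16 + 32*I)) = sqrt(-738710 + 32*I)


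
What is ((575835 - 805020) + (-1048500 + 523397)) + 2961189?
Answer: 2206901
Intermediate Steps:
((575835 - 805020) + (-1048500 + 523397)) + 2961189 = (-229185 - 525103) + 2961189 = -754288 + 2961189 = 2206901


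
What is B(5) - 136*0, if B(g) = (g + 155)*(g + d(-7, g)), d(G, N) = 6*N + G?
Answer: 4480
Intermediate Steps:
d(G, N) = G + 6*N
B(g) = (-7 + 7*g)*(155 + g) (B(g) = (g + 155)*(g + (-7 + 6*g)) = (155 + g)*(-7 + 7*g) = (-7 + 7*g)*(155 + g))
B(5) - 136*0 = (-1085 + 7*5² + 1078*5) - 136*0 = (-1085 + 7*25 + 5390) - 1*0 = (-1085 + 175 + 5390) + 0 = 4480 + 0 = 4480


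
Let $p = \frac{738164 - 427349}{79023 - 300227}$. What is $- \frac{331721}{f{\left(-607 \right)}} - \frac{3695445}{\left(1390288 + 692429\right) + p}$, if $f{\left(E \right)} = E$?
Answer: $\frac{16925482181079017}{31071994157219} \approx 544.72$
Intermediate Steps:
$p = - \frac{310815}{221204}$ ($p = \frac{310815}{-221204} = 310815 \left(- \frac{1}{221204}\right) = - \frac{310815}{221204} \approx -1.4051$)
$- \frac{331721}{f{\left(-607 \right)}} - \frac{3695445}{\left(1390288 + 692429\right) + p} = - \frac{331721}{-607} - \frac{3695445}{\left(1390288 + 692429\right) - \frac{310815}{221204}} = \left(-331721\right) \left(- \frac{1}{607}\right) - \frac{3695445}{2082717 - \frac{310815}{221204}} = \frac{331721}{607} - \frac{3695445}{\frac{460705020453}{221204}} = \frac{331721}{607} - \frac{90827468420}{51189446717} = \frac{16925482181079017}{31071994157219}$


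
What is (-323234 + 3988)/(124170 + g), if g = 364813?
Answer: -319246/488983 ≈ -0.65288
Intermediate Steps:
(-323234 + 3988)/(124170 + g) = (-323234 + 3988)/(124170 + 364813) = -319246/488983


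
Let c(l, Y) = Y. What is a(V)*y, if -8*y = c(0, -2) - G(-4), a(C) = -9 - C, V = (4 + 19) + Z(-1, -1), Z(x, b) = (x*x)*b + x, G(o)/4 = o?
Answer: 105/2 ≈ 52.500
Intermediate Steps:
G(o) = 4*o
Z(x, b) = x + b*x² (Z(x, b) = x²*b + x = b*x² + x = x + b*x²)
V = 21 (V = (4 + 19) - (1 - 1*(-1)) = 23 - (1 + 1) = 23 - 1*2 = 23 - 2 = 21)
y = -7/4 (y = -(-2 - 4*(-4))/8 = -(-2 - 1*(-16))/8 = -(-2 + 16)/8 = -⅛*14 = -7/4 ≈ -1.7500)
a(V)*y = (-9 - 1*21)*(-7/4) = (-9 - 21)*(-7/4) = -30*(-7/4) = 105/2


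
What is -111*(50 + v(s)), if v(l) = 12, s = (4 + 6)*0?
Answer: -6882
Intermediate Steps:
s = 0 (s = 10*0 = 0)
-111*(50 + v(s)) = -111*(50 + 12) = -111*62 = -6882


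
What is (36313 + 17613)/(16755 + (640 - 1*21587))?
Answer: -26963/2096 ≈ -12.864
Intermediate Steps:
(36313 + 17613)/(16755 + (640 - 1*21587)) = 53926/(16755 + (640 - 21587)) = 53926/(16755 - 20947) = 53926/(-4192) = 53926*(-1/4192) = -26963/2096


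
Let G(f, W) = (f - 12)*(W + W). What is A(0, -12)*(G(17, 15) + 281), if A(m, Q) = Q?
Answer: -5172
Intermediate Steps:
G(f, W) = 2*W*(-12 + f) (G(f, W) = (-12 + f)*(2*W) = 2*W*(-12 + f))
A(0, -12)*(G(17, 15) + 281) = -12*(2*15*(-12 + 17) + 281) = -12*(2*15*5 + 281) = -12*(150 + 281) = -12*431 = -5172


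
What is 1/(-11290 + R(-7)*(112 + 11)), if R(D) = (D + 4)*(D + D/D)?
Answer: -1/9076 ≈ -0.00011018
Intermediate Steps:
R(D) = (1 + D)*(4 + D) (R(D) = (4 + D)*(D + 1) = (4 + D)*(1 + D) = (1 + D)*(4 + D))
1/(-11290 + R(-7)*(112 + 11)) = 1/(-11290 + (4 + (-7)² + 5*(-7))*(112 + 11)) = 1/(-11290 + (4 + 49 - 35)*123) = 1/(-11290 + 18*123) = 1/(-11290 + 2214) = 1/(-9076) = -1/9076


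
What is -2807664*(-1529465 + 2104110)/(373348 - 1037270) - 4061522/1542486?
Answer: 622164940753620199/256022597523 ≈ 2.4301e+6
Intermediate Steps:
-2807664*(-1529465 + 2104110)/(373348 - 1037270) - 4061522/1542486 = -2807664/((-663922/574645)) - 4061522*1/1542486 = -2807664/((-663922*1/574645)) - 2030761/771243 = -2807664/(-663922/574645) - 2030761/771243 = -2807664*(-574645/663922) - 2030761/771243 = 806705039640/331961 - 2030761/771243 = 622164940753620199/256022597523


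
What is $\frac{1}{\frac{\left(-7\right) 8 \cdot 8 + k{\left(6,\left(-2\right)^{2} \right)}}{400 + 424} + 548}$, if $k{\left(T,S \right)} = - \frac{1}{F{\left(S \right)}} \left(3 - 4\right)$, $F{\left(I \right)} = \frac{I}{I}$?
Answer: $\frac{824}{451105} \approx 0.0018266$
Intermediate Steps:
$F{\left(I \right)} = 1$
$k{\left(T,S \right)} = 1$ ($k{\left(T,S \right)} = - 1^{-1} \left(3 - 4\right) = \left(-1\right) 1 \left(-1\right) = \left(-1\right) \left(-1\right) = 1$)
$\frac{1}{\frac{\left(-7\right) 8 \cdot 8 + k{\left(6,\left(-2\right)^{2} \right)}}{400 + 424} + 548} = \frac{1}{\frac{\left(-7\right) 8 \cdot 8 + 1}{400 + 424} + 548} = \frac{1}{\frac{\left(-56\right) 8 + 1}{824} + 548} = \frac{1}{\left(-448 + 1\right) \frac{1}{824} + 548} = \frac{1}{\left(-447\right) \frac{1}{824} + 548} = \frac{1}{- \frac{447}{824} + 548} = \frac{1}{\frac{451105}{824}} = \frac{824}{451105}$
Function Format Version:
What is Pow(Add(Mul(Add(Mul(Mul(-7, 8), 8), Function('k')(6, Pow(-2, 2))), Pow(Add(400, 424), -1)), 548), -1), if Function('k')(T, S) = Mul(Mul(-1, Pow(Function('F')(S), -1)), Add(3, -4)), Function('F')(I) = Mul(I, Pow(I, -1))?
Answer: Rational(824, 451105) ≈ 0.0018266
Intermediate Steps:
Function('F')(I) = 1
Function('k')(T, S) = 1 (Function('k')(T, S) = Mul(Mul(-1, Pow(1, -1)), Add(3, -4)) = Mul(Mul(-1, 1), -1) = Mul(-1, -1) = 1)
Pow(Add(Mul(Add(Mul(Mul(-7, 8), 8), Function('k')(6, Pow(-2, 2))), Pow(Add(400, 424), -1)), 548), -1) = Pow(Add(Mul(Add(Mul(Mul(-7, 8), 8), 1), Pow(Add(400, 424), -1)), 548), -1) = Pow(Add(Mul(Add(Mul(-56, 8), 1), Pow(824, -1)), 548), -1) = Pow(Add(Mul(Add(-448, 1), Rational(1, 824)), 548), -1) = Pow(Add(Mul(-447, Rational(1, 824)), 548), -1) = Pow(Add(Rational(-447, 824), 548), -1) = Pow(Rational(451105, 824), -1) = Rational(824, 451105)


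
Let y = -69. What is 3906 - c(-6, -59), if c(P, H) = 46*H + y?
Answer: 6689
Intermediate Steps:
c(P, H) = -69 + 46*H (c(P, H) = 46*H - 69 = -69 + 46*H)
3906 - c(-6, -59) = 3906 - (-69 + 46*(-59)) = 3906 - (-69 - 2714) = 3906 - 1*(-2783) = 3906 + 2783 = 6689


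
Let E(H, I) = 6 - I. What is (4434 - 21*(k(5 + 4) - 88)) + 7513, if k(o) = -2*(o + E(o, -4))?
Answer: 14593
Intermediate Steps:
k(o) = -20 - 2*o (k(o) = -2*(o + (6 - 1*(-4))) = -2*(o + (6 + 4)) = -2*(o + 10) = -2*(10 + o) = -20 - 2*o)
(4434 - 21*(k(5 + 4) - 88)) + 7513 = (4434 - 21*((-20 - 2*(5 + 4)) - 88)) + 7513 = (4434 - 21*((-20 - 2*9) - 88)) + 7513 = (4434 - 21*((-20 - 18) - 88)) + 7513 = (4434 - 21*(-38 - 88)) + 7513 = (4434 - 21*(-126)) + 7513 = (4434 + 2646) + 7513 = 7080 + 7513 = 14593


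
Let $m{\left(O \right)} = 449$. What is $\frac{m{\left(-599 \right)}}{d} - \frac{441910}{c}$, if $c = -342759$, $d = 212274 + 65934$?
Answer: $\frac{41032265357}{31786098624} \approx 1.2909$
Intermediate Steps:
$d = 278208$
$\frac{m{\left(-599 \right)}}{d} - \frac{441910}{c} = \frac{449}{278208} - \frac{441910}{-342759} = 449 \cdot \frac{1}{278208} - - \frac{441910}{342759} = \frac{449}{278208} + \frac{441910}{342759} = \frac{41032265357}{31786098624}$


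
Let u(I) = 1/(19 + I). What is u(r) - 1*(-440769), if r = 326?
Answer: 152065306/345 ≈ 4.4077e+5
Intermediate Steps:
u(r) - 1*(-440769) = 1/(19 + 326) - 1*(-440769) = 1/345 + 440769 = 152065306/345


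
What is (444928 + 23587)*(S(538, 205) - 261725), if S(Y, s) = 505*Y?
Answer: 4668751975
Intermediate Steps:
(444928 + 23587)*(S(538, 205) - 261725) = (444928 + 23587)*(505*538 - 261725) = 468515*(271690 - 261725) = 468515*9965 = 4668751975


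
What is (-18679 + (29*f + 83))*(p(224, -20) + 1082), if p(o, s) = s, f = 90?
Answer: -16977132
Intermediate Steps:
(-18679 + (29*f + 83))*(p(224, -20) + 1082) = (-18679 + (29*90 + 83))*(-20 + 1082) = (-18679 + (2610 + 83))*1062 = (-18679 + 2693)*1062 = -15986*1062 = -16977132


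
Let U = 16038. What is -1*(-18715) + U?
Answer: 34753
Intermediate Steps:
-1*(-18715) + U = -1*(-18715) + 16038 = 18715 + 16038 = 34753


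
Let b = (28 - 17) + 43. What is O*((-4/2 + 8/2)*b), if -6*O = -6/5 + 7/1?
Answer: -522/5 ≈ -104.40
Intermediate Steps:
b = 54 (b = 11 + 43 = 54)
O = -29/30 (O = -(-6/5 + 7/1)/6 = -(-6*⅕ + 7*1)/6 = -(-6/5 + 7)/6 = -⅙*29/5 = -29/30 ≈ -0.96667)
O*((-4/2 + 8/2)*b) = -29*(-4/2 + 8/2)*54/30 = -29*(-4*½ + 8*(½))*54/30 = -29*(-2 + 4)*54/30 = -29*54/15 = -29/30*108 = -522/5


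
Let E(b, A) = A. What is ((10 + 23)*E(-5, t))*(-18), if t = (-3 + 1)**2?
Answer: -2376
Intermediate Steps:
t = 4 (t = (-2)**2 = 4)
((10 + 23)*E(-5, t))*(-18) = ((10 + 23)*4)*(-18) = (33*4)*(-18) = 132*(-18) = -2376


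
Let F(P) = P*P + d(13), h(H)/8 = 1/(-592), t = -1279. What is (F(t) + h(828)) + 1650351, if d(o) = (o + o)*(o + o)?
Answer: 243228231/74 ≈ 3.2869e+6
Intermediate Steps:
h(H) = -1/74 (h(H) = 8/(-592) = 8*(-1/592) = -1/74)
d(o) = 4*o² (d(o) = (2*o)*(2*o) = 4*o²)
F(P) = 676 + P² (F(P) = P*P + 4*13² = P² + 4*169 = P² + 676 = 676 + P²)
(F(t) + h(828)) + 1650351 = ((676 + (-1279)²) - 1/74) + 1650351 = ((676 + 1635841) - 1/74) + 1650351 = (1636517 - 1/74) + 1650351 = 121102257/74 + 1650351 = 243228231/74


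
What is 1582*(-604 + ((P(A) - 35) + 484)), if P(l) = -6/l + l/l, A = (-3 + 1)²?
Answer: -246001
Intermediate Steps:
A = 4 (A = (-2)² = 4)
P(l) = 1 - 6/l (P(l) = -6/l + 1 = 1 - 6/l)
1582*(-604 + ((P(A) - 35) + 484)) = 1582*(-604 + (((-6 + 4)/4 - 35) + 484)) = 1582*(-604 + (((¼)*(-2) - 35) + 484)) = 1582*(-604 + ((-½ - 35) + 484)) = 1582*(-604 + (-71/2 + 484)) = 1582*(-604 + 897/2) = 1582*(-311/2) = -246001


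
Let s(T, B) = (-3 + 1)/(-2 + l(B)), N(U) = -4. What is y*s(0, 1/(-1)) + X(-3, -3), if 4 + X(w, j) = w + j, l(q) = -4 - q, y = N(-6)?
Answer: -58/5 ≈ -11.600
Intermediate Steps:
y = -4
X(w, j) = -4 + j + w (X(w, j) = -4 + (w + j) = -4 + (j + w) = -4 + j + w)
s(T, B) = -2/(-6 - B) (s(T, B) = (-3 + 1)/(-2 + (-4 - B)) = -2/(-6 - B))
y*s(0, 1/(-1)) + X(-3, -3) = -8/(6 + 1/(-1)) + (-4 - 3 - 3) = -8/(6 - 1) - 10 = -8/5 - 10 = -58/5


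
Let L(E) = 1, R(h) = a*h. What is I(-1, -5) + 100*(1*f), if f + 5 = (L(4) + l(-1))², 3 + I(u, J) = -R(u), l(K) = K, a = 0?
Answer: -503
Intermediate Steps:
R(h) = 0 (R(h) = 0*h = 0)
I(u, J) = -3 (I(u, J) = -3 - 1*0 = -3 + 0 = -3)
f = -5 (f = -5 + (1 - 1)² = -5 + 0² = -5 + 0 = -5)
I(-1, -5) + 100*(1*f) = -3 + 100*(1*(-5)) = -3 + 100*(-5) = -3 - 500 = -503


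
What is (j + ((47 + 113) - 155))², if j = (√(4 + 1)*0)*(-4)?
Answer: 25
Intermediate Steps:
j = 0 (j = (√5*0)*(-4) = 0*(-4) = 0)
(j + ((47 + 113) - 155))² = (0 + ((47 + 113) - 155))² = (0 + (160 - 155))² = (0 + 5)² = 5² = 25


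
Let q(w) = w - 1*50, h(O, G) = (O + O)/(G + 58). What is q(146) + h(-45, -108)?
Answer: 489/5 ≈ 97.800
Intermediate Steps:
h(O, G) = 2*O/(58 + G) (h(O, G) = (2*O)/(58 + G) = 2*O/(58 + G))
q(w) = -50 + w (q(w) = w - 50 = -50 + w)
q(146) + h(-45, -108) = (-50 + 146) + 2*(-45)/(58 - 108) = 96 + 2*(-45)/(-50) = 96 + 2*(-45)*(-1/50) = 96 + 9/5 = 489/5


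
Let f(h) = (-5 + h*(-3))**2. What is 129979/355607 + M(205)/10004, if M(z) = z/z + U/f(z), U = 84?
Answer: 124993964228047/341875022330800 ≈ 0.36561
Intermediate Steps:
f(h) = (-5 - 3*h)**2
M(z) = 1 + 84/(5 + 3*z)**2 (M(z) = z/z + 84/((5 + 3*z)**2) = 1 + 84/(5 + 3*z)**2)
129979/355607 + M(205)/10004 = 129979/355607 + (1 + 84/(5 + 3*205)**2)/10004 = 129979*(1/355607) + (1 + 84/(5 + 615)**2)*(1/10004) = 129979/355607 + (1 + 84/620**2)*(1/10004) = 129979/355607 + (1 + 84*(1/384400))*(1/10004) = 129979/355607 + (1 + 21/96100)*(1/10004) = 129979/355607 + (96121/96100)*(1/10004) = 129979/355607 + 96121/961384400 = 124993964228047/341875022330800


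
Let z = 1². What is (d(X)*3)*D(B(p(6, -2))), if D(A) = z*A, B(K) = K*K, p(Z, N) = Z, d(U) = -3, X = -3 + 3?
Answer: -324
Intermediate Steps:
z = 1
X = 0
B(K) = K²
D(A) = A (D(A) = 1*A = A)
(d(X)*3)*D(B(p(6, -2))) = -3*3*6² = -9*36 = -324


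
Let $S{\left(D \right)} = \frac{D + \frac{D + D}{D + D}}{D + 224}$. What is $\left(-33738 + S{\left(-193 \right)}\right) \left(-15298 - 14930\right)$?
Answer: $\frac{31620603960}{31} \approx 1.02 \cdot 10^{9}$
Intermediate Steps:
$S{\left(D \right)} = \frac{1 + D}{224 + D}$ ($S{\left(D \right)} = \frac{D + \frac{2 D}{2 D}}{224 + D} = \frac{D + 2 D \frac{1}{2 D}}{224 + D} = \frac{D + 1}{224 + D} = \frac{1 + D}{224 + D}$)
$\left(-33738 + S{\left(-193 \right)}\right) \left(-15298 - 14930\right) = \left(-33738 + \frac{1 - 193}{224 - 193}\right) \left(-15298 - 14930\right) = \left(-33738 + \frac{1}{31} \left(-192\right)\right) \left(-30228\right) = \left(-33738 - \frac{192}{31}\right) \left(-30228\right) = \left(- \frac{1046070}{31}\right) \left(-30228\right) = \frac{31620603960}{31}$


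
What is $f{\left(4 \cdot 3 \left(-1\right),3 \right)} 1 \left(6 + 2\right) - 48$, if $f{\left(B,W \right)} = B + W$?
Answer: $-120$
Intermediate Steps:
$f{\left(4 \cdot 3 \left(-1\right),3 \right)} 1 \left(6 + 2\right) - 48 = \left(4 \cdot 3 \left(-1\right) + 3\right) 1 \left(6 + 2\right) - 48 = \left(12 \left(-1\right) + 3\right) 1 \cdot 8 - 48 = \left(-12 + 3\right) 8 - 48 = \left(-9\right) 8 - 48 = -72 - 48 = -120$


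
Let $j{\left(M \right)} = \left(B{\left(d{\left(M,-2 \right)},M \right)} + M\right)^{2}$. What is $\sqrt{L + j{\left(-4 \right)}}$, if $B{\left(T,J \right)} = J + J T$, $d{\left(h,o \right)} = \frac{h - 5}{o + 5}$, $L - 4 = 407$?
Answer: $\sqrt{427} \approx 20.664$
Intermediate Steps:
$L = 411$ ($L = 4 + 407 = 411$)
$d{\left(h,o \right)} = \frac{-5 + h}{5 + o}$
$j{\left(M \right)} = \left(M + M \left(- \frac{2}{3} + \frac{M}{3}\right)\right)^{2}$ ($j{\left(M \right)} = \left(M \left(1 + \frac{-5 + M}{5 - 2}\right) + M\right)^{2} = \left(M \left(1 + \frac{-5 + M}{3}\right) + M\right)^{2} = \left(M \left(1 + \left(- \frac{5}{3} + \frac{M}{3}\right)\right) + M\right)^{2} = \left(M \left(- \frac{2}{3} + \frac{M}{3}\right) + M\right)^{2} = \left(M + M \left(- \frac{2}{3} + \frac{M}{3}\right)\right)^{2}$)
$\sqrt{L + j{\left(-4 \right)}} = \sqrt{411 + \frac{\left(-4\right)^{2} \left(1 - 4\right)^{2}}{9}} = \sqrt{411 + \frac{1}{9} \cdot 16 \left(-3\right)^{2}} = \sqrt{411 + \frac{1}{9} \cdot 16 \cdot 9} = \sqrt{411 + 16} = \sqrt{427}$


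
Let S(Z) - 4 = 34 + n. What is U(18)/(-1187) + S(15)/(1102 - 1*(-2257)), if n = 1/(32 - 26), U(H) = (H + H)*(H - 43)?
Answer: 18410423/23922798 ≈ 0.76958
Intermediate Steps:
U(H) = 2*H*(-43 + H) (U(H) = (2*H)*(-43 + H) = 2*H*(-43 + H))
n = ⅙ (n = 1/6 = ⅙ ≈ 0.16667)
S(Z) = 229/6 (S(Z) = 4 + (34 + ⅙) = 4 + 205/6 = 229/6)
U(18)/(-1187) + S(15)/(1102 - 1*(-2257)) = (2*18*(-43 + 18))/(-1187) + 229/(6*(1102 - 1*(-2257))) = (2*18*(-25))*(-1/1187) + 229/(6*(1102 + 2257)) = -900*(-1/1187) + (229/6)/3359 = 900/1187 + (229/6)*(1/3359) = 900/1187 + 229/20154 = 18410423/23922798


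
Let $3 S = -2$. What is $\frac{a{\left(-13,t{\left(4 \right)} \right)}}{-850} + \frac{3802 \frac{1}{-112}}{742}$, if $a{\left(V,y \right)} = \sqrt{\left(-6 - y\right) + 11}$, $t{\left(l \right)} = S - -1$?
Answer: $- \frac{1901}{41552} - \frac{\sqrt{42}}{2550} \approx -0.048291$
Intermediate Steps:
$S = - \frac{2}{3}$ ($S = \frac{1}{3} \left(-2\right) = - \frac{2}{3} \approx -0.66667$)
$t{\left(l \right)} = \frac{1}{3}$ ($t{\left(l \right)} = - \frac{2}{3} - -1 = - \frac{2}{3} + 1 = \frac{1}{3}$)
$a{\left(V,y \right)} = \sqrt{5 - y}$
$\frac{a{\left(-13,t{\left(4 \right)} \right)}}{-850} + \frac{3802 \frac{1}{-112}}{742} = \frac{\sqrt{5 - \frac{1}{3}}}{-850} + \frac{3802 \frac{1}{-112}}{742} = \sqrt{5 - \frac{1}{3}} \left(- \frac{1}{850}\right) + 3802 \left(- \frac{1}{112}\right) \frac{1}{742} = \sqrt{\frac{14}{3}} \left(- \frac{1}{850}\right) - \frac{1901}{41552} = \frac{\sqrt{42}}{3} \left(- \frac{1}{850}\right) - \frac{1901}{41552} = - \frac{\sqrt{42}}{2550} - \frac{1901}{41552} = - \frac{1901}{41552} - \frac{\sqrt{42}}{2550}$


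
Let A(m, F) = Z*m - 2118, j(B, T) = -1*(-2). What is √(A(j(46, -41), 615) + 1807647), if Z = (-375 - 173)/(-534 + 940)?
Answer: √74403933317/203 ≈ 1343.7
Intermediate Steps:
Z = -274/203 (Z = -548/406 = -548*1/406 = -274/203 ≈ -1.3498)
j(B, T) = 2
A(m, F) = -2118 - 274*m/203 (A(m, F) = -274*m/203 - 2118 = -2118 - 274*m/203)
√(A(j(46, -41), 615) + 1807647) = √((-2118 - 274/203*2) + 1807647) = √((-2118 - 548/203) + 1807647) = √(-430502/203 + 1807647) = √(366521839/203) = √74403933317/203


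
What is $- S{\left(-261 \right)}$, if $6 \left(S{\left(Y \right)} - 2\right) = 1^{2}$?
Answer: $- \frac{13}{6} \approx -2.1667$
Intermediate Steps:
$S{\left(Y \right)} = \frac{13}{6}$ ($S{\left(Y \right)} = 2 + \frac{1^{2}}{6} = 2 + \frac{1}{6} \cdot 1 = 2 + \frac{1}{6} = \frac{13}{6}$)
$- S{\left(-261 \right)} = \left(-1\right) \frac{13}{6} = - \frac{13}{6}$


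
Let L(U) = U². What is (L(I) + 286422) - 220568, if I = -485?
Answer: 301079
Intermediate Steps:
(L(I) + 286422) - 220568 = ((-485)² + 286422) - 220568 = (235225 + 286422) - 220568 = 521647 - 220568 = 301079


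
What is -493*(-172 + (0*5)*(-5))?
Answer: 84796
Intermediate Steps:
-493*(-172 + (0*5)*(-5)) = -493*(-172 + 0*(-5)) = -493*(-172 + 0) = -493*(-172) = 84796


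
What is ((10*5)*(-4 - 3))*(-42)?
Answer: 14700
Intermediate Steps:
((10*5)*(-4 - 3))*(-42) = (50*(-7))*(-42) = -350*(-42) = 14700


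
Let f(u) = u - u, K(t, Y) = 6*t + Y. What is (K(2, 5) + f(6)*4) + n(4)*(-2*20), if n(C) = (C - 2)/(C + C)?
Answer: 7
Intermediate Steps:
n(C) = (-2 + C)/(2*C) (n(C) = (-2 + C)/((2*C)) = (-2 + C)*(1/(2*C)) = (-2 + C)/(2*C))
K(t, Y) = Y + 6*t
f(u) = 0
(K(2, 5) + f(6)*4) + n(4)*(-2*20) = ((5 + 6*2) + 0*4) + ((1/2)*(-2 + 4)/4)*(-2*20) = ((5 + 12) + 0) + ((1/2)*(1/4)*2)*(-40) = (17 + 0) + (1/4)*(-40) = 17 - 10 = 7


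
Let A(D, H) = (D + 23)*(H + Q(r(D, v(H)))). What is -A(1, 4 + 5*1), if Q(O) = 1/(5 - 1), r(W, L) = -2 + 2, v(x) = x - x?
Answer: -222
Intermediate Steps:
v(x) = 0
r(W, L) = 0
Q(O) = ¼ (Q(O) = 1/4 = ¼)
A(D, H) = (23 + D)*(¼ + H) (A(D, H) = (D + 23)*(H + ¼) = (23 + D)*(¼ + H))
-A(1, 4 + 5*1) = -(23/4 + 23*(4 + 5*1) + (¼)*1 + 1*(4 + 5*1)) = -(23/4 + 23*(4 + 5) + ¼ + 1*(4 + 5)) = -(23/4 + 23*9 + ¼ + 1*9) = -(23/4 + 207 + ¼ + 9) = -1*222 = -222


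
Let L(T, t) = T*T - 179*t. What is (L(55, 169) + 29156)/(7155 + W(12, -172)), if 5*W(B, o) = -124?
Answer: 9650/35651 ≈ 0.27068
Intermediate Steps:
W(B, o) = -124/5 (W(B, o) = (⅕)*(-124) = -124/5)
L(T, t) = T² - 179*t
(L(55, 169) + 29156)/(7155 + W(12, -172)) = ((55² - 179*169) + 29156)/(7155 - 124/5) = ((3025 - 30251) + 29156)/(35651/5) = (-27226 + 29156)*(5/35651) = 1930*(5/35651) = 9650/35651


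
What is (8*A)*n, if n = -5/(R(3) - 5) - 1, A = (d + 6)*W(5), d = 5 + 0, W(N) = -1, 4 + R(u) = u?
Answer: 44/3 ≈ 14.667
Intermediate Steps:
R(u) = -4 + u
d = 5
A = -11 (A = (5 + 6)*(-1) = 11*(-1) = -11)
n = -⅙ (n = -5/((-4 + 3) - 5) - 1 = -5/(-1 - 5) - 1 = -5/(-6) - 1 = -⅙*(-5) - 1 = ⅚ - 1 = -⅙ ≈ -0.16667)
(8*A)*n = (8*(-11))*(-⅙) = -88*(-⅙) = 44/3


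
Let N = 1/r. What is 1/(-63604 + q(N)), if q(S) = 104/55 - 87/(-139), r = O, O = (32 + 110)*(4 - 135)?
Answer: -7645/486233339 ≈ -1.5723e-5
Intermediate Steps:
O = -18602 (O = 142*(-131) = -18602)
r = -18602
N = -1/18602 (N = 1/(-18602) = -1/18602 ≈ -5.3758e-5)
q(S) = 19241/7645 (q(S) = 104*(1/55) - 87*(-1/139) = 104/55 + 87/139 = 19241/7645)
1/(-63604 + q(N)) = 1/(-63604 + 19241/7645) = 1/(-486233339/7645) = -7645/486233339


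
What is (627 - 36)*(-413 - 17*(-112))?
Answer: 881181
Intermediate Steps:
(627 - 36)*(-413 - 17*(-112)) = 591*(-413 + 1904) = 591*1491 = 881181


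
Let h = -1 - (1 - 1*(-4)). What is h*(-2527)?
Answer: 15162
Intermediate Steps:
h = -6 (h = -1 - (1 + 4) = -1 - 1*5 = -1 - 5 = -6)
h*(-2527) = -6*(-2527) = 15162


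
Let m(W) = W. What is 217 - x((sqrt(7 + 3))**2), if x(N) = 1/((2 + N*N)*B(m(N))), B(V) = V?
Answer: 221339/1020 ≈ 217.00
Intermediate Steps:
x(N) = 1/(N*(2 + N**2)) (x(N) = 1/((2 + N*N)*N) = 1/((2 + N**2)*N) = 1/(N*(2 + N**2)))
217 - x((sqrt(7 + 3))**2) = 217 - 1/(((sqrt(7 + 3))**2)*(2 + ((sqrt(7 + 3))**2)**2)) = 217 - 1/(((sqrt(10))**2)*(2 + ((sqrt(10))**2)**2)) = 217 - 1/(10*(2 + 10**2)) = 217 - 1/(10*(2 + 100)) = 217 - 1/(10*102) = 217 - 1*1/1020 = 217 - 1/1020 = 221339/1020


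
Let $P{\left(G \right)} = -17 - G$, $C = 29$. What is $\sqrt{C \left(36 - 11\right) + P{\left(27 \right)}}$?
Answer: $\sqrt{681} \approx 26.096$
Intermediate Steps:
$\sqrt{C \left(36 - 11\right) + P{\left(27 \right)}} = \sqrt{29 \left(36 - 11\right) - 44} = \sqrt{29 \cdot 25 - 44} = \sqrt{725 - 44} = \sqrt{681}$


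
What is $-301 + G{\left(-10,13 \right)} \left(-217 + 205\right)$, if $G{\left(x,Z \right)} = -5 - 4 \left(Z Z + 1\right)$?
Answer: $7919$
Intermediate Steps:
$G{\left(x,Z \right)} = -9 - 4 Z^{2}$ ($G{\left(x,Z \right)} = -5 - 4 \left(Z^{2} + 1\right) = -5 - 4 \left(1 + Z^{2}\right) = -5 - \left(4 + 4 Z^{2}\right) = -9 - 4 Z^{2}$)
$-301 + G{\left(-10,13 \right)} \left(-217 + 205\right) = -301 + \left(-9 - 4 \cdot 13^{2}\right) \left(-217 + 205\right) = -301 + \left(-9 - 676\right) \left(-12\right) = -301 - -8220 = -301 + 8220 = 7919$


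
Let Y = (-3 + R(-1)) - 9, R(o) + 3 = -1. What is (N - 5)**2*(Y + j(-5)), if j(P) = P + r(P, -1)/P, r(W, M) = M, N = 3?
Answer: -416/5 ≈ -83.200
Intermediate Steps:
R(o) = -4 (R(o) = -3 - 1 = -4)
j(P) = P - 1/P
Y = -16 (Y = (-3 - 4) - 9 = -7 - 9 = -16)
(N - 5)**2*(Y + j(-5)) = (3 - 5)**2*(-16 + (-5 - 1/(-5))) = (-2)**2*(-16 + (-5 - 1*(-1/5))) = 4*(-16 + (-5 + 1/5)) = 4*(-16 - 24/5) = 4*(-104/5) = -416/5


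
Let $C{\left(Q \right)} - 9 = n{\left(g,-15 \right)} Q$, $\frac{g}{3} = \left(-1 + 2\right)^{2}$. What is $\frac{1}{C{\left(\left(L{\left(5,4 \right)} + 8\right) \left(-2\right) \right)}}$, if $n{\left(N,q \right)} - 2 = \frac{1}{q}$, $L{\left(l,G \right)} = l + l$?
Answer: $- \frac{5}{303} \approx -0.016502$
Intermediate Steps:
$L{\left(l,G \right)} = 2 l$
$g = 3$ ($g = 3 \left(-1 + 2\right)^{2} = 3 \cdot 1^{2} = 3 \cdot 1 = 3$)
$n{\left(N,q \right)} = 2 + \frac{1}{q}$
$C{\left(Q \right)} = 9 + \frac{29 Q}{15}$ ($C{\left(Q \right)} = 9 + \left(2 + \frac{1}{-15}\right) Q = 9 + \left(2 - \frac{1}{15}\right) Q = 9 + \frac{29 Q}{15}$)
$\frac{1}{C{\left(\left(L{\left(5,4 \right)} + 8\right) \left(-2\right) \right)}} = \frac{1}{9 + \frac{29 \left(2 \cdot 5 + 8\right) \left(-2\right)}{15}} = \frac{1}{9 + \frac{29 \left(10 + 8\right) \left(-2\right)}{15}} = \frac{1}{9 + \frac{29 \cdot 18 \left(-2\right)}{15}} = \frac{1}{9 + \frac{29}{15} \left(-36\right)} = \frac{1}{9 - \frac{348}{5}} = \frac{1}{- \frac{303}{5}} = - \frac{5}{303}$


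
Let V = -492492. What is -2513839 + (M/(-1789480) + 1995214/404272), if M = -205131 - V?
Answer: -1291619198930589/513804445 ≈ -2.5138e+6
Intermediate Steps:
M = 287361 (M = -205131 - 1*(-492492) = -205131 + 492492 = 287361)
-2513839 + (M/(-1789480) + 1995214/404272) = -2513839 + (287361/(-1789480) + 1995214/404272) = -2513839 + (287361*(-1/1789480) + 1995214*(1/404272)) = -2513839 + (-287361/1789480 + 997607/202136) = -2513839 + 2453283766/513804445 = -1291619198930589/513804445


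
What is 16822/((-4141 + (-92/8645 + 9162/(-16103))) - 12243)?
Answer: -1170898968785/1140452227003 ≈ -1.0267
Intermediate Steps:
16822/((-4141 + (-92/8645 + 9162/(-16103))) - 12243) = 16822/((-4141 + (-92*1/8645 + 9162*(-1/16103))) - 12243) = 16822/((-4141 + (-92/8645 - 9162/16103)) - 12243) = 16822/((-4141 - 80686966/139210435) - 12243) = 16822/(-576551098301/139210435 - 12243) = 16822/(-2280904454006/139210435) = 16822*(-139210435/2280904454006) = -1170898968785/1140452227003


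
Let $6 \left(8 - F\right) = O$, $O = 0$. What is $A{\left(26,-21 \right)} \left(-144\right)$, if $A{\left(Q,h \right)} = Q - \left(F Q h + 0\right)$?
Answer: $-632736$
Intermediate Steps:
$F = 8$ ($F = 8 - 0 = 8 + 0 = 8$)
$A{\left(Q,h \right)} = Q - 8 Q h$ ($A{\left(Q,h \right)} = Q - \left(8 Q h + 0\right) = Q - 8 Q h$)
$A{\left(26,-21 \right)} \left(-144\right) = 26 \left(1 - -168\right) \left(-144\right) = 26 \left(1 + 168\right) \left(-144\right) = 26 \cdot 169 \left(-144\right) = 4394 \left(-144\right) = -632736$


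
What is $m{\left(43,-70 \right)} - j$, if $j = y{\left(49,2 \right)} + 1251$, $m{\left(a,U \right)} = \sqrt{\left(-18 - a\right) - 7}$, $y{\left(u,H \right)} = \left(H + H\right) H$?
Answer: $-1259 + 2 i \sqrt{17} \approx -1259.0 + 8.2462 i$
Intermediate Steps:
$y{\left(u,H \right)} = 2 H^{2}$ ($y{\left(u,H \right)} = 2 H H = 2 H^{2}$)
$m{\left(a,U \right)} = \sqrt{-25 - a}$
$j = 1259$ ($j = 2 \cdot 2^{2} + 1251 = 2 \cdot 4 + 1251 = 8 + 1251 = 1259$)
$m{\left(43,-70 \right)} - j = \sqrt{-25 - 43} - 1259 = \sqrt{-68} - 1259 = 2 i \sqrt{17} - 1259 = -1259 + 2 i \sqrt{17}$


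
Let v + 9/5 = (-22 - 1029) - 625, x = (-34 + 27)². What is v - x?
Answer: -8634/5 ≈ -1726.8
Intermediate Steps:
x = 49 (x = (-7)² = 49)
v = -8389/5 (v = -9/5 + ((-22 - 1029) - 625) = -9/5 + (-1051 - 625) = -9/5 - 1676 = -8389/5 ≈ -1677.8)
v - x = -8389/5 - 1*49 = -8389/5 - 49 = -8634/5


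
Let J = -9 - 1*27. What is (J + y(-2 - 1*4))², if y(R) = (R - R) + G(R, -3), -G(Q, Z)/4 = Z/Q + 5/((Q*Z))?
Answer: 123904/81 ≈ 1529.7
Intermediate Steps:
G(Q, Z) = -20/(Q*Z) - 4*Z/Q (G(Q, Z) = -4*(Z/Q + 5/((Q*Z))) = -4*(Z/Q + 5*(1/(Q*Z))) = -4*(Z/Q + 5/(Q*Z)) = -20/(Q*Z) - 4*Z/Q)
J = -36 (J = -9 - 27 = -36)
y(R) = 56/(3*R) (y(R) = (R - R) + 4*(-5 - 1*(-3)²)/(R*(-3)) = 0 + 4*(-⅓)*(-5 - 1*9)/R = 0 + 4*(-⅓)*(-5 - 9)/R = 0 + 4*(-⅓)*(-14)/R = 0 + 56/(3*R) = 56/(3*R))
(J + y(-2 - 1*4))² = (-36 + 56/(3*(-2 - 1*4)))² = (-36 + 56/(3*(-2 - 4)))² = (-36 + (56/3)/(-6))² = (-36 + (56/3)*(-⅙))² = (-36 - 28/9)² = (-352/9)² = 123904/81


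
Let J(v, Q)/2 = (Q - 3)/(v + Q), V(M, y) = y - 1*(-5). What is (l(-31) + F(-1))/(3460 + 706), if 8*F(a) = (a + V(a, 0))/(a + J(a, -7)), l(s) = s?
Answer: -46/6249 ≈ -0.0073612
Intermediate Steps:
V(M, y) = 5 + y (V(M, y) = y + 5 = 5 + y)
J(v, Q) = 2*(-3 + Q)/(Q + v) (J(v, Q) = 2*((Q - 3)/(v + Q)) = 2*((-3 + Q)/(Q + v)) = 2*(-3 + Q)/(Q + v))
F(a) = (5 + a)/(8*(a - 20/(-7 + a))) (F(a) = ((a + (5 + 0))/(a + 2*(-3 - 7)/(-7 + a)))/8 = ((a + 5)/(a + 2*(-10)/(-7 + a)))/8 = ((5 + a)/(a - 20/(-7 + a)))/8 = (5 + a)/(8*(a - 20/(-7 + a))))
(l(-31) + F(-1))/(3460 + 706) = (-31 + (-7 - 1)*(5 - 1)/(8*(-20 - (-7 - 1))))/(3460 + 706) = (-31 + (⅛)*(-8)*4/(-20 - 1*(-8)))/4166 = (-31 + (⅛)*(-8)*4/(-20 + 8))*(1/4166) = (-31 + (⅛)*(-8)*4/(-12))*(1/4166) = (-31 + (⅛)*(-1/12)*(-8)*4)*(1/4166) = (-31 + ⅓)*(1/4166) = -92/3*1/4166 = -46/6249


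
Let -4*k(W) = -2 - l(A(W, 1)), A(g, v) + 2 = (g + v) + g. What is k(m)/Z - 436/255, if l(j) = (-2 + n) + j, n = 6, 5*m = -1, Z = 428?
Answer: -745259/436560 ≈ -1.7071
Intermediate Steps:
m = -1/5 (m = (1/5)*(-1) = -1/5 ≈ -0.20000)
A(g, v) = -2 + v + 2*g (A(g, v) = -2 + ((g + v) + g) = -2 + (v + 2*g) = -2 + v + 2*g)
l(j) = 4 + j (l(j) = (-2 + 6) + j = 4 + j)
k(W) = 5/4 + W/2 (k(W) = -(-2 - (4 + (-2 + 1 + 2*W)))/4 = -(-2 - (4 + (-1 + 2*W)))/4 = -(-2 - (3 + 2*W))/4 = -(-2 + (-3 - 2*W))/4 = -(-5 - 2*W)/4 = 5/4 + W/2)
k(m)/Z - 436/255 = (5/4 + (1/2)*(-1/5))/428 - 436/255 = (5/4 - 1/10)*(1/428) - 436*1/255 = (23/20)*(1/428) - 436/255 = 23/8560 - 436/255 = -745259/436560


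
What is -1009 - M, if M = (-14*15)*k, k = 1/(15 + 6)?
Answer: -999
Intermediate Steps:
k = 1/21 ≈ 0.047619
M = -10 (M = -14*15*(1/21) = -210*1/21 = -10)
-1009 - M = -1009 - 1*(-10) = -1009 + 10 = -999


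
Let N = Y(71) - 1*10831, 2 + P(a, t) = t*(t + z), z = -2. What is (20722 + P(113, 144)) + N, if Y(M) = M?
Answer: 30408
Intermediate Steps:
P(a, t) = -2 + t*(-2 + t) (P(a, t) = -2 + t*(t - 2) = -2 + t*(-2 + t))
N = -10760 (N = 71 - 1*10831 = 71 - 10831 = -10760)
(20722 + P(113, 144)) + N = (20722 + (-2 + 144**2 - 2*144)) - 10760 = (20722 + (-2 + 20736 - 288)) - 10760 = (20722 + 20446) - 10760 = 41168 - 10760 = 30408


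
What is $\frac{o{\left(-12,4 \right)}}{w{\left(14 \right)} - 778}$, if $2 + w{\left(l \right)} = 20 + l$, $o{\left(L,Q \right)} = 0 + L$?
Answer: $\frac{6}{373} \approx 0.016086$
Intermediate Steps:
$o{\left(L,Q \right)} = L$
$w{\left(l \right)} = 18 + l$ ($w{\left(l \right)} = -2 + \left(20 + l\right) = 18 + l$)
$\frac{o{\left(-12,4 \right)}}{w{\left(14 \right)} - 778} = \frac{1}{\left(18 + 14\right) - 778} \left(-12\right) = \frac{1}{32 - 778} \left(-12\right) = \frac{1}{-746} \left(-12\right) = \left(- \frac{1}{746}\right) \left(-12\right) = \frac{6}{373}$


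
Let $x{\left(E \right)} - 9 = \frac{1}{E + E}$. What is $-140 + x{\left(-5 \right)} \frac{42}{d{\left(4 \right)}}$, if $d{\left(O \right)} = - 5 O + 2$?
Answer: $- \frac{4823}{30} \approx -160.77$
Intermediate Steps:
$d{\left(O \right)} = 2 - 5 O$
$x{\left(E \right)} = 9 + \frac{1}{2 E}$ ($x{\left(E \right)} = 9 + \frac{1}{E + E} = 9 + \frac{1}{2 E}$)
$-140 + x{\left(-5 \right)} \frac{42}{d{\left(4 \right)}} = -140 + \left(9 + \frac{1}{2 \left(-5\right)}\right) \frac{42}{2 - 20} = -140 + \left(9 + \frac{1}{2} \left(- \frac{1}{5}\right)\right) \frac{42}{2 - 20} = -140 + \left(9 - \frac{1}{10}\right) \frac{42}{-18} = -140 + \frac{89 \cdot 42 \left(- \frac{1}{18}\right)}{10} = -140 + \frac{89}{10} \left(- \frac{7}{3}\right) = -140 - \frac{623}{30} = - \frac{4823}{30}$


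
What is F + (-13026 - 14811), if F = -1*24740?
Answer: -52577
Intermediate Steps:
F = -24740
F + (-13026 - 14811) = -24740 + (-13026 - 14811) = -24740 - 27837 = -52577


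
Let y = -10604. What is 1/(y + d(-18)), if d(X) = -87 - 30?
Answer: -1/10721 ≈ -9.3275e-5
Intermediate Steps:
d(X) = -117
1/(y + d(-18)) = 1/(-10604 - 117) = 1/(-10721) = -1/10721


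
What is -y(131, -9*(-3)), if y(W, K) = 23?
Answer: -23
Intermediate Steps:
-y(131, -9*(-3)) = -1*23 = -23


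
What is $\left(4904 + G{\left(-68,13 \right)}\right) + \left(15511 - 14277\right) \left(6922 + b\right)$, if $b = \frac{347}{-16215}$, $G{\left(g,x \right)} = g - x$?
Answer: $\frac{138582220567}{16215} \approx 8.5465 \cdot 10^{6}$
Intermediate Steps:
$b = - \frac{347}{16215}$ ($b = 347 \left(- \frac{1}{16215}\right) = - \frac{347}{16215} \approx -0.0214$)
$\left(4904 + G{\left(-68,13 \right)}\right) + \left(15511 - 14277\right) \left(6922 + b\right) = \left(4904 - 81\right) + \left(15511 - 14277\right) \left(6922 - \frac{347}{16215}\right) = \left(4904 - 81\right) + 1234 \cdot \frac{112239883}{16215} = \left(4904 - 81\right) + \frac{138504015622}{16215} = 4823 + \frac{138504015622}{16215} = \frac{138582220567}{16215}$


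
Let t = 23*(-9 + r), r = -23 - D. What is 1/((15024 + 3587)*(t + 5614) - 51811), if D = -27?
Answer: 1/102290078 ≈ 9.7761e-9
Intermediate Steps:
r = 4 (r = -23 - 1*(-27) = -23 + 27 = 4)
t = -115 (t = 23*(-9 + 4) = 23*(-5) = -115)
1/((15024 + 3587)*(t + 5614) - 51811) = 1/((15024 + 3587)*(-115 + 5614) - 51811) = 1/(18611*5499 - 51811) = 1/(102341889 - 51811) = 1/102290078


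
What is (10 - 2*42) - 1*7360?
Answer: -7434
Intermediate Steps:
(10 - 2*42) - 1*7360 = (10 - 84) - 7360 = -74 - 7360 = -7434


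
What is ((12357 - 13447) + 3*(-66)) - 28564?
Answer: -29852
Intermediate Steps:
((12357 - 13447) + 3*(-66)) - 28564 = (-1090 - 198) - 28564 = -1288 - 28564 = -29852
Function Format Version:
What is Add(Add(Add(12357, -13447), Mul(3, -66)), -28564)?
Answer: -29852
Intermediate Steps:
Add(Add(Add(12357, -13447), Mul(3, -66)), -28564) = Add(Add(-1090, -198), -28564) = Add(-1288, -28564) = -29852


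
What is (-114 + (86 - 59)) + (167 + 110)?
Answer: 190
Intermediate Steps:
(-114 + (86 - 59)) + (167 + 110) = (-114 + 27) + 277 = -87 + 277 = 190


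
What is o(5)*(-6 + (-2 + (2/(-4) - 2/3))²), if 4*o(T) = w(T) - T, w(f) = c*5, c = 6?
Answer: 3625/144 ≈ 25.174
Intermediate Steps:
w(f) = 30 (w(f) = 6*5 = 30)
o(T) = 15/2 - T/4 (o(T) = (30 - T)/4 = 15/2 - T/4)
o(5)*(-6 + (-2 + (2/(-4) - 2/3))²) = (15/2 - ¼*5)*(-6 + (-2 + (2/(-4) - 2/3))²) = (15/2 - 5/4)*(-6 + (-2 + (2*(-¼) - 2*⅓))²) = 25*(-6 + (-2 + (-½ - ⅔))²)/4 = 25*(-6 + (-2 - 7/6)²)/4 = 25*(-6 + (-19/6)²)/4 = 25*(-6 + 361/36)/4 = (25/4)*(145/36) = 3625/144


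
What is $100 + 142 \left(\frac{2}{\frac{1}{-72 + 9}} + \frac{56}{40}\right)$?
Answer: $- \frac{87966}{5} \approx -17593.0$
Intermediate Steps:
$100 + 142 \left(\frac{2}{\frac{1}{-72 + 9}} + \frac{56}{40}\right) = 100 + 142 \left(\frac{2}{\frac{1}{-63}} + 56 \cdot \frac{1}{40}\right) = 100 + 142 \left(\frac{2}{- \frac{1}{63}} + \frac{7}{5}\right) = 100 + 142 \left(2 \left(-63\right) + \frac{7}{5}\right) = 100 + 142 \left(-126 + \frac{7}{5}\right) = 100 + 142 \left(- \frac{623}{5}\right) = 100 - \frac{88466}{5} = - \frac{87966}{5}$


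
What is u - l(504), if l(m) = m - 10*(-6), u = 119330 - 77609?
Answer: 41157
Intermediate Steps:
u = 41721
l(m) = 60 + m (l(m) = m + 60 = 60 + m)
u - l(504) = 41721 - (60 + 504) = 41721 - 1*564 = 41721 - 564 = 41157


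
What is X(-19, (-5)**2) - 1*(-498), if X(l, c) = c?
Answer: 523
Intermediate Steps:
X(-19, (-5)**2) - 1*(-498) = (-5)**2 - 1*(-498) = 25 + 498 = 523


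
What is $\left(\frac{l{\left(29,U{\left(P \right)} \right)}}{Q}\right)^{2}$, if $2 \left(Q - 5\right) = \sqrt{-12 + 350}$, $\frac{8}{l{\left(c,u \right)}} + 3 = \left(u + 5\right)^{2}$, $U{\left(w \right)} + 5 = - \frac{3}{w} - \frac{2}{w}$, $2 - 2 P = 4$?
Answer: $\frac{7008}{1713481} - \frac{4160 \sqrt{2}}{1713481} \approx 0.00065648$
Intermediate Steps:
$P = -1$ ($P = 1 - 2 = -1$)
$U{\left(w \right)} = -5 - \frac{5}{w}$
$l{\left(c,u \right)} = \frac{8}{-3 + \left(5 + u\right)^{2}}$ ($l{\left(c,u \right)} = \frac{8}{-3 + \left(u + 5\right)^{2}} = \frac{8}{-3 + \left(5 + u\right)^{2}}$)
$Q = 5 + \frac{13 \sqrt{2}}{2}$ ($Q = 5 + \frac{\sqrt{-12 + 350}}{2} = 5 + \frac{\sqrt{338}}{2} = 5 + \frac{13 \sqrt{2}}{2} \approx 14.192$)
$\left(\frac{l{\left(29,U{\left(P \right)} \right)}}{Q}\right)^{2} = \left(\frac{8 \frac{1}{-3 + \left(5 - \left(5 + \frac{5}{-1}\right)\right)^{2}}}{5 + \frac{13 \sqrt{2}}{2}}\right)^{2} = \left(\frac{8 \frac{1}{-3 + \left(5 - 0\right)^{2}}}{5 + \frac{13 \sqrt{2}}{2}}\right)^{2} = \left(\frac{8 \frac{1}{-3 + \left(5 + \left(-5 + 5\right)\right)^{2}}}{5 + \frac{13 \sqrt{2}}{2}}\right)^{2} = \left(\frac{8 \frac{1}{-3 + \left(5 + 0\right)^{2}}}{5 + \frac{13 \sqrt{2}}{2}}\right)^{2} = \left(\frac{8 \frac{1}{-3 + 5^{2}}}{5 + \frac{13 \sqrt{2}}{2}}\right)^{2} = \left(\frac{8 \frac{1}{-3 + 25}}{5 + \frac{13 \sqrt{2}}{2}}\right)^{2} = \left(\frac{8 \cdot \frac{1}{22}}{5 + \frac{13 \sqrt{2}}{2}}\right)^{2} = \left(\frac{4}{11 \left(5 + \frac{13 \sqrt{2}}{2}\right)}\right)^{2} = \frac{16}{121 \left(5 + \frac{13 \sqrt{2}}{2}\right)^{2}}$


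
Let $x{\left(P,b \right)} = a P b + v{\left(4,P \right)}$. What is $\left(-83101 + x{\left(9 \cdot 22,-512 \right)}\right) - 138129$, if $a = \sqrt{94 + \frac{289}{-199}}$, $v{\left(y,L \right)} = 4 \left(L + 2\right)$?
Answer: $-220430 - \frac{101376 \sqrt{3664983}}{199} \approx -1.1957 \cdot 10^{6}$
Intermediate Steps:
$v{\left(y,L \right)} = 8 + 4 L$ ($v{\left(y,L \right)} = 4 \left(2 + L\right) = 8 + 4 L$)
$a = \frac{\sqrt{3664983}}{199}$ ($a = \sqrt{94 + 289 \left(- \frac{1}{199}\right)} = \sqrt{94 - \frac{289}{199}} = \sqrt{\frac{18417}{199}} = \frac{\sqrt{3664983}}{199} \approx 9.6202$)
$x{\left(P,b \right)} = 8 + 4 P + \frac{P b \sqrt{3664983}}{199}$ ($x{\left(P,b \right)} = \frac{\sqrt{3664983}}{199} P b + \left(8 + 4 P\right) = \frac{P \sqrt{3664983}}{199} b + \left(8 + 4 P\right) = \frac{P b \sqrt{3664983}}{199} + \left(8 + 4 P\right) = 8 + 4 P + \frac{P b \sqrt{3664983}}{199}$)
$\left(-83101 + x{\left(9 \cdot 22,-512 \right)}\right) - 138129 = \left(-83101 + \left(8 + 4 \cdot 9 \cdot 22 + \frac{1}{199} \cdot 9 \cdot 22 \left(-512\right) \sqrt{3664983}\right)\right) - 138129 = \left(-83101 + \left(8 + 4 \cdot 198 + \frac{1}{199} \cdot 198 \left(-512\right) \sqrt{3664983}\right)\right) - 138129 = \left(-83101 + \left(8 + 792 - \frac{101376 \sqrt{3664983}}{199}\right)\right) - 138129 = \left(-83101 + \left(800 - \frac{101376 \sqrt{3664983}}{199}\right)\right) - 138129 = \left(-82301 - \frac{101376 \sqrt{3664983}}{199}\right) - 138129 = -220430 - \frac{101376 \sqrt{3664983}}{199}$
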